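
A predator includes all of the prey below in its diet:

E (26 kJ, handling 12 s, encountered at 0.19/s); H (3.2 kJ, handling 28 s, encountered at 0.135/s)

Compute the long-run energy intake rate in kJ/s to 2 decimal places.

0.76 kJ/s

R = (0.19×26 + 0.135×3.2) / (1 + 0.19×12 + 0.135×28) = 5.372/7.06 = 0.7609 kJ/s.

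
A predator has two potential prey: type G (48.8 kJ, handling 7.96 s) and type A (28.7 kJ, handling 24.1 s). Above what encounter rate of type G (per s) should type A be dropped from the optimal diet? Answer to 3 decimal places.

Drop type A once their profitability E₂/h₂ falls below the rate achievable on type G alone: E₂/h₂ = λE₁/(1 + λh₁).
Solve for λ: λE₁h₂ = E₂(1 + λh₁) → λ(E₁h₂ − E₂h₁) = E₂ → λ = E₂/(E₁h₂ − E₂h₁).
λ = 28.7/(48.8×24.1 − 28.7×7.96) = 28.7/947.6 = 0.03029 per s.

0.030 per s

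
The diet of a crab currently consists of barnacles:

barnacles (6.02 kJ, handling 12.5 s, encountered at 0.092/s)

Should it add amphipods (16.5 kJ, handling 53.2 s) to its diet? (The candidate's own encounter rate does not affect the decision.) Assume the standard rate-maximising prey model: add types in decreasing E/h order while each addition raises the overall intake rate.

Yes

On barnacles alone, R = ΣλE/(1+Σλh) = 0.5538/2.15 = 0.2576 kJ/s.
amphipods: E/h = 16.5/53.2 = 0.3102 kJ/s.
Since 0.3102 > R, including amphipods increases the long-run rate.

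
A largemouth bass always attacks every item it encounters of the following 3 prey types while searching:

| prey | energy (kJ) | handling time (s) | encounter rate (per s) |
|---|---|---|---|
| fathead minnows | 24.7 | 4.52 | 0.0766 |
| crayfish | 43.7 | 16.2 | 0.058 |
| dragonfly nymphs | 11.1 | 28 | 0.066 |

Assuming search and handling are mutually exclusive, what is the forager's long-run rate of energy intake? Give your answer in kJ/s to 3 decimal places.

R = Σλ_iE_i / (1 + Σλ_ih_i)
Numerator: 0.0766×24.7 + 0.058×43.7 + 0.066×11.1 = 5.159
Denominator: 1 + 0.0766×4.52 + 0.058×16.2 + 0.066×28 = 4.134
R = 5.159/4.134 = 1.248 kJ/s

1.248 kJ/s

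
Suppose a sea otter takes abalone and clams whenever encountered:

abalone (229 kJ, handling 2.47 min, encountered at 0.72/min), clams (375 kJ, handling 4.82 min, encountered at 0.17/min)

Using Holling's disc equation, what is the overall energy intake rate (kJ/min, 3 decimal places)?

63.547 kJ/min

R = Σλ_iE_i / (1 + Σλ_ih_i)
Numerator: 0.72×229 + 0.17×375 = 228.6
Denominator: 1 + 0.72×2.47 + 0.17×4.82 = 3.598
R = 228.6/3.598 = 63.55 kJ/min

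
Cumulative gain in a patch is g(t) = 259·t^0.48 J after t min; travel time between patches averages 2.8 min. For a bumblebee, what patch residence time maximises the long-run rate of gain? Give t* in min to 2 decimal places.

By the marginal value theorem, leave when the instantaneous gain rate g'(t) equals the habitat-wide average g(t)/(T + t).
g'(t) = 0.48·259·t^-0.52. Setting 0.48·259·t^-0.52 = 259·t^0.48/(2.8+t) gives 0.48(2.8+t) = t, so 0.52·t = 0.48×2.8.
t* = 0.48×2.8/0.52 = 2.585 min.

2.58 min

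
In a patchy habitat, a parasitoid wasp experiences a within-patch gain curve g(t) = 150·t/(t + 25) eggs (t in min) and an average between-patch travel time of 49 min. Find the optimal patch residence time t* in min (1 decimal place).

Optimal t* satisfies g'(t*) = g(t*)/(T + t*).
g'(t) = 150·25/(t + 25)². Setting 150·25/(t+25)² = 150t/[(t+25)(49+t)] gives 25(49+t) = t(t+25), so t² = 25×49 = 1225.
t* = √1225 = 35 min.

35.0 min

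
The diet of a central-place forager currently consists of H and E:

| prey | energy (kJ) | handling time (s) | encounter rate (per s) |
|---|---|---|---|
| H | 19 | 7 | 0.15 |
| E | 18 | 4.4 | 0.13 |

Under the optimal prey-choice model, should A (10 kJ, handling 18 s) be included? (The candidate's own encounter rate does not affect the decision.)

On H and E alone, R = ΣλE/(1+Σλh) = 5.19/2.622 = 1.979 kJ/s.
A: E/h = 10/18 = 0.5556 kJ/s.
0.5556 < 1.979, so adding A would lower the average — exclude it.

No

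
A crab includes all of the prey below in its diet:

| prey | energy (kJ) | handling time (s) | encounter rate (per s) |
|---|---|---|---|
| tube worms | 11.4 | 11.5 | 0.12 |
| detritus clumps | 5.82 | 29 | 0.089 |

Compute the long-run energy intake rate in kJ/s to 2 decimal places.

0.38 kJ/s

Energy encountered per unit search time: 0.12×11.4 + 0.089×5.82 = 1.886 kJ/s.
Handling time per unit search time: 0.12×11.5 + 0.089×29 = 3.961.
Rate = 1.886/(1 + 3.961) = 0.3802 kJ/s.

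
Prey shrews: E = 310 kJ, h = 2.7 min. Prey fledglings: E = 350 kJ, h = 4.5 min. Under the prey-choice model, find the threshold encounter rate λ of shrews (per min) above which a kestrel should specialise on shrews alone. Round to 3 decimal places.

Drop fledglings once their profitability E₂/h₂ falls below the rate achievable on shrews alone: E₂/h₂ = λE₁/(1 + λh₁).
Solve for λ: λE₁h₂ = E₂(1 + λh₁) → λ(E₁h₂ − E₂h₁) = E₂ → λ = E₂/(E₁h₂ − E₂h₁).
λ = 350/(310×4.5 − 350×2.7) = 350/450 = 0.7778 per min.

0.778 per min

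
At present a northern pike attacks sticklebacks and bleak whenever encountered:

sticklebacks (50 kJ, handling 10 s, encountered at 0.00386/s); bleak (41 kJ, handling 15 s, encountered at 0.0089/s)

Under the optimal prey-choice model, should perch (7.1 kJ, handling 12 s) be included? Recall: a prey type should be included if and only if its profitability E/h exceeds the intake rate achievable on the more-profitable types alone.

Yes

On sticklebacks and bleak alone, R = ΣλE/(1+Σλh) = 0.5579/1.172 = 0.476 kJ/s.
Profitability of perch: 7.1/12 = 0.5917 kJ/s.
Since 0.5917 > R, including perch increases the long-run rate.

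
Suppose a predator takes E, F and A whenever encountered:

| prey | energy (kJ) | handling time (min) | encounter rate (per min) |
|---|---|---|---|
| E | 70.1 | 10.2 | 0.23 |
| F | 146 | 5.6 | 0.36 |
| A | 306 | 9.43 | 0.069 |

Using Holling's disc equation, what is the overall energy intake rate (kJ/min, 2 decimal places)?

14.93 kJ/min

Energy encountered per unit search time: 0.23×70.1 + 0.36×146 + 0.069×306 = 89.8 kJ/min.
Handling time per unit search time: 0.23×10.2 + 0.36×5.6 + 0.069×9.43 = 5.013.
Rate = 89.8/(1 + 5.013) = 14.93 kJ/min.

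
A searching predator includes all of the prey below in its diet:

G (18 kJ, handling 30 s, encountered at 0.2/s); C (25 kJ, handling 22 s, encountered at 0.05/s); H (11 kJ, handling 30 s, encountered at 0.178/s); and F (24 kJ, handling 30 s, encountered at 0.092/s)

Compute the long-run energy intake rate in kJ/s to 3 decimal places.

0.557 kJ/s

R = (0.2×18 + 0.05×25 + 0.178×11 + 0.092×24) / (1 + 0.2×30 + 0.05×22 + 0.178×30 + 0.092×30) = 9.016/16.2 = 0.5565 kJ/s.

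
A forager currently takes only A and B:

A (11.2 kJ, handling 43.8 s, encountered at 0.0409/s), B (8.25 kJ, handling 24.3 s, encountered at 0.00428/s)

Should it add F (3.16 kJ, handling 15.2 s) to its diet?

Yes

Current rate: (0.0409×11.2 + 0.00428×8.25)/(1 + 0.0409×43.8 + 0.00428×24.3) = 0.1704 kJ/s.
F: E/h = 3.16/15.2 = 0.2079 kJ/s.
0.2079 > 0.1704, so adding F raises the average — include it.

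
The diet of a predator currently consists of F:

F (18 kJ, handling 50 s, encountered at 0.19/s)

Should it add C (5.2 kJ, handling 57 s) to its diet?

No

On F alone, R = ΣλE/(1+Σλh) = 3.42/10.5 = 0.3257 kJ/s.
Profitability of C: 5.2/57 = 0.09123 kJ/s.
0.09123 < 0.3257, so adding C would lower the average — exclude it.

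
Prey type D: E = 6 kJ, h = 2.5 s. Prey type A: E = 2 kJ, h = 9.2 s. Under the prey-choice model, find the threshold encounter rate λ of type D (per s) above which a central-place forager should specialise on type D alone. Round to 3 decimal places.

At the threshold, the rate on type D alone equals the profitability of type A: λ·6/(1 + λ·2.5) = 2/9.2 = 0.2174.
Rearranging, λ(6 − 0.2174×2.5) = 0.2174, so λ = 0.2174/5.457 = 0.03984 per s.

0.040 per s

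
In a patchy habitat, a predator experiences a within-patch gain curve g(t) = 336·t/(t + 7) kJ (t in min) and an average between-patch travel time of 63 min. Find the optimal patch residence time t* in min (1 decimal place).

Maximise g(t)/(T+t): set derivative to zero → g'(t)(T+t) = g(t).
g'(t) = 336·7/(t + 7)². Setting 336·7/(t+7)² = 336t/[(t+7)(63+t)] gives 7(63+t) = t(t+7), so t² = 7×63 = 441.
t* = √441 = 21 min.

21.0 min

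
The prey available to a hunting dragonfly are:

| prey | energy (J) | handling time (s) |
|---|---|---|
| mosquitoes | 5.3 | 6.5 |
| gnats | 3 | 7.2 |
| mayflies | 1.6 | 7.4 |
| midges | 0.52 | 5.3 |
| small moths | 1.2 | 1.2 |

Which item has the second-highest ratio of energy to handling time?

mosquitoes

In descending order of E/h:
small moths: 1.2/1.2 = 1 J/s
mosquitoes: 5.3/6.5 = 0.815 J/s
gnats: 3/7.2 = 0.417 J/s
mayflies: 1.6/7.4 = 0.216 J/s
midges: 0.52/5.3 = 0.0981 J/s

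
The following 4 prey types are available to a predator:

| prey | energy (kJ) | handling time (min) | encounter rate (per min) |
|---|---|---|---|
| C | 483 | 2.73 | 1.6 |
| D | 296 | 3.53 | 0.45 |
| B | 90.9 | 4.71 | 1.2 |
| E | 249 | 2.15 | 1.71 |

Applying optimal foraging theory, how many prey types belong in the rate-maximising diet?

1

Profitabilities (E/h, kJ/min): C 177, E 116, D 83.9, B 19.3. Add prey in this order while the next type's profitability exceeds the intake rate on those already taken.
Rate on top 1: 144. E: 116 < 144 → exclude; stop.
Optimal diet: C — 1 of 4 types.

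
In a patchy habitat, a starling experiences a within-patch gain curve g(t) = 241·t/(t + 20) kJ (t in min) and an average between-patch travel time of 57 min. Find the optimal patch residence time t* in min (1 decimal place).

33.8 min

Maximise g(t)/(T+t): set derivative to zero → g'(t)(T+t) = g(t).
g'(t) = 241·20/(t + 20)². Setting 241·20/(t+20)² = 241t/[(t+20)(57+t)] gives 20(57+t) = t(t+20), so t² = 20×57 = 1140.
t* = √1140 = 33.76 min.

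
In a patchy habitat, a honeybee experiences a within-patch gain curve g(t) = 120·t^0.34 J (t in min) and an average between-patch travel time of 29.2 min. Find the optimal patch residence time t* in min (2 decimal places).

By the marginal value theorem, leave when the instantaneous gain rate g'(t) equals the habitat-wide average g(t)/(T + t).
g'(t) = 0.34·120·t^-0.66. Setting 0.34·120·t^-0.66 = 120·t^0.34/(29.2+t) gives 0.34(29.2+t) = t, so 0.66·t = 0.34×29.2.
t* = 0.34×29.2/0.66 = 15.04 min.

15.04 min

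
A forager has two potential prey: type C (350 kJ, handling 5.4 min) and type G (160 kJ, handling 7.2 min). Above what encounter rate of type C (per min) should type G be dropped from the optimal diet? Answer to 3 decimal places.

0.097 per min

At the threshold, the rate on type C alone equals the profitability of type G: λ·350/(1 + λ·5.4) = 160/7.2 = 22.22.
Rearranging, λ(350 − 22.22×5.4) = 22.22, so λ = 22.22/230 = 0.09662 per min.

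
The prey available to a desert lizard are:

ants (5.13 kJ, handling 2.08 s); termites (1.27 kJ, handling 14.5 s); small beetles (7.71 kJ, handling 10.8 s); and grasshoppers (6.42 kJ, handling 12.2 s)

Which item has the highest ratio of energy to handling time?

In descending order of E/h:
ants: 5.13/2.08 = 2.47 kJ/s
small beetles: 7.71/10.8 = 0.714 kJ/s
grasshoppers: 6.42/12.2 = 0.526 kJ/s
termites: 1.27/14.5 = 0.0876 kJ/s

ants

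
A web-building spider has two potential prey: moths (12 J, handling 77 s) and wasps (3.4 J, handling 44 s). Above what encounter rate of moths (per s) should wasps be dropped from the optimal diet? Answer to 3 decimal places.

0.013 per s

Drop wasps once their profitability E₂/h₂ falls below the rate achievable on moths alone: E₂/h₂ = λE₁/(1 + λh₁).
Solve for λ: λE₁h₂ = E₂(1 + λh₁) → λ(E₁h₂ − E₂h₁) = E₂ → λ = E₂/(E₁h₂ − E₂h₁).
λ = 3.4/(12×44 − 3.4×77) = 3.4/266.2 = 0.01277 per s.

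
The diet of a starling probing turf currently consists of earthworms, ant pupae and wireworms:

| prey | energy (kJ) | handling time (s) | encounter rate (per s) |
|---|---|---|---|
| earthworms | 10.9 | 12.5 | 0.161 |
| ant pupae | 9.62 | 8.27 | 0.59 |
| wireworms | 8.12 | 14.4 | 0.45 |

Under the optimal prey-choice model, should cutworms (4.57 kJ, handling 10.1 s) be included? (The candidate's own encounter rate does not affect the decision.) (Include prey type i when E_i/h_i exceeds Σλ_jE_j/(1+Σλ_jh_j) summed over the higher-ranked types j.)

No

On earthworms, ant pupae and wireworms alone, R = ΣλE/(1+Σλh) = 11.08/14.37 = 0.7713 kJ/s.
Profitability of cutworms: 4.57/10.1 = 0.4525 kJ/s.
0.4525 < 0.7713, so adding cutworms would lower the average — exclude it.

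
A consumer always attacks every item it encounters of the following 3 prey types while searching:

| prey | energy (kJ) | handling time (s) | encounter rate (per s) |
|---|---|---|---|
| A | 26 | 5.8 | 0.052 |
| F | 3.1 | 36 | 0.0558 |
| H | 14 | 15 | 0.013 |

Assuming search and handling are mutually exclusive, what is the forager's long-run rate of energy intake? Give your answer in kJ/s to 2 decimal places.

R = Σλ_iE_i / (1 + Σλ_ih_i)
Numerator: 0.052×26 + 0.0558×3.1 + 0.013×14 = 1.707
Denominator: 1 + 0.052×5.8 + 0.0558×36 + 0.013×15 = 3.505
R = 1.707/3.505 = 0.487 kJ/s

0.49 kJ/s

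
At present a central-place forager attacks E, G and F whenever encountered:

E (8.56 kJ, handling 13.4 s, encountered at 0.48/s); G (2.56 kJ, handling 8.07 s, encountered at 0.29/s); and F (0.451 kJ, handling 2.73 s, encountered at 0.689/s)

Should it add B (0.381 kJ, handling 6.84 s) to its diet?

No

Intake rate on the current diet: R = (0.48×8.56 + 0.29×2.56 + 0.689×0.451) / (1 + 0.48×13.4 + 0.29×8.07 + 0.689×2.73) = 5.162/11.65 = 0.443 kJ/s.
B: E/h = 0.381/6.84 = 0.0557 kJ/s.
Since 0.0557 < R, time spent handling B is better spent searching.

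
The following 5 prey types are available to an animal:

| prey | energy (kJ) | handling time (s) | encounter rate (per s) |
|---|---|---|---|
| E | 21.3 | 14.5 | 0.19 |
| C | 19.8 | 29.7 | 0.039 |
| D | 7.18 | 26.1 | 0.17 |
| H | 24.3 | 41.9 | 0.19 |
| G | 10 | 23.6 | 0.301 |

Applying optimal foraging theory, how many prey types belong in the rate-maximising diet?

Rank by E/h (kJ/s): E 1.47, C 0.667, H 0.58, G 0.424, D 0.275. Include each in turn until the next type's E/h falls below the running intake rate.
Rate on top 1: 1.078. C: 0.667 < 1.078 → exclude; stop.
Optimal diet: E — 1 of 5 types.

1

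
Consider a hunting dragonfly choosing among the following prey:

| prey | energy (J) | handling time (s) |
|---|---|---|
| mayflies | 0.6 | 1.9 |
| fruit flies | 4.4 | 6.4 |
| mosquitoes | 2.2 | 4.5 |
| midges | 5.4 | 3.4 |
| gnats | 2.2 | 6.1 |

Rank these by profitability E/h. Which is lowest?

mayflies

In descending order of E/h:
midges: 5.4/3.4 = 1.59 J/s
fruit flies: 4.4/6.4 = 0.688 J/s
mosquitoes: 2.2/4.5 = 0.489 J/s
gnats: 2.2/6.1 = 0.361 J/s
mayflies: 0.6/1.9 = 0.316 J/s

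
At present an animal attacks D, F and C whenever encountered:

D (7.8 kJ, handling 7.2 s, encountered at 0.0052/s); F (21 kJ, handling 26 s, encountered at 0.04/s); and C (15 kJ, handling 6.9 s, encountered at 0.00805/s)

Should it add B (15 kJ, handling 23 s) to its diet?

Current rate: (0.0052×7.8 + 0.04×21 + 0.00805×15)/(1 + 0.0052×7.2 + 0.04×26 + 0.00805×6.9) = 0.4694 kJ/s.
Profitability of B: 15/23 = 0.6522 kJ/s.
Since 0.6522 > R, including B increases the long-run rate.

Yes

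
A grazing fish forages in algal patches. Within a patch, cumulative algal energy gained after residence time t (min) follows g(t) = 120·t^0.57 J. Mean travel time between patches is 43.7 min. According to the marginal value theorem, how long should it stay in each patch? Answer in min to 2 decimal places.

By the marginal value theorem, leave when the instantaneous gain rate g'(t) equals the habitat-wide average g(t)/(T + t).
g'(t) = 0.57·120·t^-0.43. Setting 0.57·120·t^-0.43 = 120·t^0.57/(43.7+t) gives 0.57(43.7+t) = t, so 0.43·t = 0.57×43.7.
t* = 0.57×43.7/0.43 = 57.93 min.

57.93 min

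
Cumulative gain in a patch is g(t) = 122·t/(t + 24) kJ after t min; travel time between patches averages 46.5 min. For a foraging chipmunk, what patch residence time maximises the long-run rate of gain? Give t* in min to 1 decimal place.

33.4 min

By the marginal value theorem, leave when the instantaneous gain rate g'(t) equals the habitat-wide average g(t)/(T + t).
g'(t) = 122·24/(t + 24)². Setting 122·24/(t+24)² = 122t/[(t+24)(46.5+t)] gives 24(46.5+t) = t(t+24), so t² = 24×46.5 = 1116.
t* = √1116 = 33.41 min.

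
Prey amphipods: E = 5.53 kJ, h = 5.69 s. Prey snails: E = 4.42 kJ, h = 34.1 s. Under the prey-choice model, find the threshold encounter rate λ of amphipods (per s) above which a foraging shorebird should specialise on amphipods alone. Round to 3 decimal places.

0.027 per s

Drop snails once their profitability E₂/h₂ falls below the rate achievable on amphipods alone: E₂/h₂ = λE₁/(1 + λh₁).
Solve for λ: λE₁h₂ = E₂(1 + λh₁) → λ(E₁h₂ − E₂h₁) = E₂ → λ = E₂/(E₁h₂ − E₂h₁).
λ = 4.42/(5.53×34.1 − 4.42×5.69) = 4.42/163.4 = 0.02705 per s.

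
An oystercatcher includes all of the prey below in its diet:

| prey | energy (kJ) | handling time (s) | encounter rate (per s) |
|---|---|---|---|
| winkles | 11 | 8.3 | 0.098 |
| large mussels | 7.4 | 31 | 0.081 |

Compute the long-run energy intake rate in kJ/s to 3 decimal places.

R = (0.098×11 + 0.081×7.4) / (1 + 0.098×8.3 + 0.081×31) = 1.677/4.324 = 0.3879 kJ/s.

0.388 kJ/s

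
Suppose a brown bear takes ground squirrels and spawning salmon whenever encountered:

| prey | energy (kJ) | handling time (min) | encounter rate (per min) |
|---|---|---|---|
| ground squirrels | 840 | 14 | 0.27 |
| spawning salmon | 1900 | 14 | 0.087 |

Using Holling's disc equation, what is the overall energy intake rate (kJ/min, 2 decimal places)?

65.37 kJ/min

R = (0.27×840 + 0.087×1900) / (1 + 0.27×14 + 0.087×14) = 392.1/5.998 = 65.37 kJ/min.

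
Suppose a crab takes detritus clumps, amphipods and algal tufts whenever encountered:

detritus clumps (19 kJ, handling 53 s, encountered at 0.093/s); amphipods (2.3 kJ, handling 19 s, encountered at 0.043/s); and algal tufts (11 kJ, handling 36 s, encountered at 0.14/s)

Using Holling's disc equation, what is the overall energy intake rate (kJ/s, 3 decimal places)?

0.289 kJ/s

R = Σλ_iE_i / (1 + Σλ_ih_i)
Numerator: 0.093×19 + 0.043×2.3 + 0.14×11 = 3.406
Denominator: 1 + 0.093×53 + 0.043×19 + 0.14×36 = 11.79
R = 3.406/11.79 = 0.289 kJ/s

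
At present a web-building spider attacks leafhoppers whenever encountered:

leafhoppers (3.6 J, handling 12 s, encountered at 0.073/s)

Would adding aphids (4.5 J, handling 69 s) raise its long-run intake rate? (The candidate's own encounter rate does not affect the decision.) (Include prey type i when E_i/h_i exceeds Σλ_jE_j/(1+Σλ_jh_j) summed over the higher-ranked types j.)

No

On leafhoppers alone, R = ΣλE/(1+Σλh) = 0.2628/1.876 = 0.1401 J/s.
aphids: E/h = 4.5/69 = 0.06522 J/s.
0.06522 < 0.1401, so adding aphids would lower the average — exclude it.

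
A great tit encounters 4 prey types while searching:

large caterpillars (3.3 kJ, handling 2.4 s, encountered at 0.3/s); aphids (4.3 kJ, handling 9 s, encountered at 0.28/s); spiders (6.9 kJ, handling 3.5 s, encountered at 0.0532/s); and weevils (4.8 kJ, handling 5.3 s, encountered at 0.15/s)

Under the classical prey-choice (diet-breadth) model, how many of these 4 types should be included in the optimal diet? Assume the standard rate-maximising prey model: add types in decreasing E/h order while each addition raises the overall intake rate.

Rank by E/h (kJ/s): spiders 1.97, large caterpillars 1.38, weevils 0.906, aphids 0.478. Include each in turn until the next type's E/h falls below the running intake rate.
Rate on top 1: 0.3095. large caterpillars: 1.38 > 0.3095 → include.
Rate on top 2: 0.7119. weevils: 0.906 > 0.7119 → include.
Rate on top 3: 0.7689. aphids: 0.478 < 0.7689 → exclude; stop.
Optimal diet: spiders, large caterpillars, weevils — 3 of 4 types.

3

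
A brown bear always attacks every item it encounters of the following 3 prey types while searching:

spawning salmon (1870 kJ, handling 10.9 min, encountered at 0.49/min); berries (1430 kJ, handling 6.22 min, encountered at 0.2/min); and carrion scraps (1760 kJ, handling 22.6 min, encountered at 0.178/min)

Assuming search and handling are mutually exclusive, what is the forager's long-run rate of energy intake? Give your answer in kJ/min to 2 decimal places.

130.57 kJ/min

Energy encountered per unit search time: 0.49×1870 + 0.2×1430 + 0.178×1760 = 1516 kJ/min.
Handling time per unit search time: 0.49×10.9 + 0.2×6.22 + 0.178×22.6 = 10.61.
Rate = 1516/(1 + 10.61) = 130.6 kJ/min.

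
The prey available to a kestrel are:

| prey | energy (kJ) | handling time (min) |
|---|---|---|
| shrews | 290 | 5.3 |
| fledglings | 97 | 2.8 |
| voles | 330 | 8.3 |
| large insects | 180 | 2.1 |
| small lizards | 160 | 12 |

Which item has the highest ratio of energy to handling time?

large insects

In descending order of E/h:
large insects: 180/2.1 = 85.7 kJ/min
shrews: 290/5.3 = 54.7 kJ/min
voles: 330/8.3 = 39.8 kJ/min
fledglings: 97/2.8 = 34.6 kJ/min
small lizards: 160/12 = 13.3 kJ/min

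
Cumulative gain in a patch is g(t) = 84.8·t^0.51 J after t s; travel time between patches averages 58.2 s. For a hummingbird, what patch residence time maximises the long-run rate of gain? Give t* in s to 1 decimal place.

60.6 s

Maximise g(t)/(T+t): set derivative to zero → g'(t)(T+t) = g(t).
g'(t) = 0.51·84.8·t^-0.49. Setting 0.51·84.8·t^-0.49 = 84.8·t^0.51/(58.2+t) gives 0.51(58.2+t) = t, so 0.49·t = 0.51×58.2.
t* = 0.51×58.2/0.49 = 60.58 s.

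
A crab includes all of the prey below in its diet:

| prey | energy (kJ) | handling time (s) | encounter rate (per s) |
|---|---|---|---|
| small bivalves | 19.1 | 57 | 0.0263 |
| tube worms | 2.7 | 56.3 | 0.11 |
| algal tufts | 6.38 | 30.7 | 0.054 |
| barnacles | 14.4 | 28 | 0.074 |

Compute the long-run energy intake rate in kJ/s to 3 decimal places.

0.178 kJ/s

R = Σλ_iE_i / (1 + Σλ_ih_i)
Numerator: 0.0263×19.1 + 0.11×2.7 + 0.054×6.38 + 0.074×14.4 = 2.209
Denominator: 1 + 0.0263×57 + 0.11×56.3 + 0.054×30.7 + 0.074×28 = 12.42
R = 2.209/12.42 = 0.1779 kJ/s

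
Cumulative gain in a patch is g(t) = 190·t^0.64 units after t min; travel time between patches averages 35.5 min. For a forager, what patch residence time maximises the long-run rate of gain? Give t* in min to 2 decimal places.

By the marginal value theorem, leave when the instantaneous gain rate g'(t) equals the habitat-wide average g(t)/(T + t).
g'(t) = 0.64·190·t^-0.36. Setting 0.64·190·t^-0.36 = 190·t^0.64/(35.5+t) gives 0.64(35.5+t) = t, so 0.36·t = 0.64×35.5.
t* = 0.64×35.5/0.36 = 63.11 min.

63.11 min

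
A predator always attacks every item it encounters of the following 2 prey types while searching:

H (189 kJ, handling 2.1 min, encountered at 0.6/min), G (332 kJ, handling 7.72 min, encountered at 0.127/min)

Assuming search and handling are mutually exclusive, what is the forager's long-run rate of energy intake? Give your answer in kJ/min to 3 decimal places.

48.007 kJ/min

R = (0.6×189 + 0.127×332) / (1 + 0.6×2.1 + 0.127×7.72) = 155.6/3.24 = 48.01 kJ/min.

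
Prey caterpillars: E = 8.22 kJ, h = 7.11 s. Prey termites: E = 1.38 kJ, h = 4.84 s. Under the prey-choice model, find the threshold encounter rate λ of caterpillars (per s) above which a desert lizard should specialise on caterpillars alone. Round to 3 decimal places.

Drop termites once their profitability E₂/h₂ falls below the rate achievable on caterpillars alone: E₂/h₂ = λE₁/(1 + λh₁).
Solve for λ: λE₁h₂ = E₂(1 + λh₁) → λ(E₁h₂ − E₂h₁) = E₂ → λ = E₂/(E₁h₂ − E₂h₁).
λ = 1.38/(8.22×4.84 − 1.38×7.11) = 1.38/29.97 = 0.04604 per s.

0.046 per s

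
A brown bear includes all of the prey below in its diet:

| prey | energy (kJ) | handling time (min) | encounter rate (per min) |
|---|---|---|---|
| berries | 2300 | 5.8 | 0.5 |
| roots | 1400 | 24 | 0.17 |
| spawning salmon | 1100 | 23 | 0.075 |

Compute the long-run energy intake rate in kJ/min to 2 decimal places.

151.52 kJ/min

R = Σλ_iE_i / (1 + Σλ_ih_i)
Numerator: 0.5×2300 + 0.17×1400 + 0.075×1100 = 1470
Denominator: 1 + 0.5×5.8 + 0.17×24 + 0.075×23 = 9.705
R = 1470/9.705 = 151.5 kJ/min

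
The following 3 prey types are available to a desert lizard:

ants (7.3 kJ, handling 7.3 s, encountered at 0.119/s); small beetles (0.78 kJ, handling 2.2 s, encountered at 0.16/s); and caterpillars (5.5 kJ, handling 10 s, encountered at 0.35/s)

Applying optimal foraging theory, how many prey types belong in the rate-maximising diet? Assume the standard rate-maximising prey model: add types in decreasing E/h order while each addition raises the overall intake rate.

E/h in descending order: ants 1, caterpillars 0.55, small beetles 0.355 kJ/s. The optimal diet is the largest prefix of this list for which every included type satisfies E_i/h_i > R on the types above it.
Rate on top 1: 0.4649. caterpillars: 0.55 > 0.4649 → include.
Rate on top 2: 0.5204. small beetles: 0.355 < 0.5204 → exclude; stop.
Optimal diet: ants, caterpillars — 2 of 3 types.

2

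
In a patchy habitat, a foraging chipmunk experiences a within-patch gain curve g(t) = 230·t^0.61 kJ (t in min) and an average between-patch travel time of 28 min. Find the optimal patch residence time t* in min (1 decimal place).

43.8 min

By the marginal value theorem, leave when the instantaneous gain rate g'(t) equals the habitat-wide average g(t)/(T + t).
g'(t) = 0.61·230·t^-0.39. Setting 0.61·230·t^-0.39 = 230·t^0.61/(28+t) gives 0.61(28+t) = t, so 0.39·t = 0.61×28.
t* = 0.61×28/0.39 = 43.79 min.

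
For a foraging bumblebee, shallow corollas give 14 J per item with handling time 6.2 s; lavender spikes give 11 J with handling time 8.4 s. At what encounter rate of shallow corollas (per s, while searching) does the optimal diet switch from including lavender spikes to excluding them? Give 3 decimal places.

0.223 per s

At the threshold, the rate on shallow corollas alone equals the profitability of lavender spikes: λ·14/(1 + λ·6.2) = 11/8.4 = 1.31.
Rearranging, λ(14 − 1.31×6.2) = 1.31, so λ = 1.31/5.881 = 0.2227 per s.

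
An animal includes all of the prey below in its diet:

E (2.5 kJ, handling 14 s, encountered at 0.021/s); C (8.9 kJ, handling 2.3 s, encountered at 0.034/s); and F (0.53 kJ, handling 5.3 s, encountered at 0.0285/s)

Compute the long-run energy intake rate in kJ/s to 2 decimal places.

Energy encountered per unit search time: 0.021×2.5 + 0.034×8.9 + 0.0285×0.53 = 0.3702 kJ/s.
Handling time per unit search time: 0.021×14 + 0.034×2.3 + 0.0285×5.3 = 0.5232.
Rate = 0.3702/(1 + 0.5232) = 0.243 kJ/s.

0.24 kJ/s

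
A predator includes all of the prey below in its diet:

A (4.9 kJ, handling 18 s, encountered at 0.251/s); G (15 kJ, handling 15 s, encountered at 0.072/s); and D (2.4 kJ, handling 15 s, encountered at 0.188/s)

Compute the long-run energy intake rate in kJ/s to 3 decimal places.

0.293 kJ/s

R = Σλ_iE_i / (1 + Σλ_ih_i)
Numerator: 0.251×4.9 + 0.072×15 + 0.188×2.4 = 2.761
Denominator: 1 + 0.251×18 + 0.072×15 + 0.188×15 = 9.418
R = 2.761/9.418 = 0.2932 kJ/s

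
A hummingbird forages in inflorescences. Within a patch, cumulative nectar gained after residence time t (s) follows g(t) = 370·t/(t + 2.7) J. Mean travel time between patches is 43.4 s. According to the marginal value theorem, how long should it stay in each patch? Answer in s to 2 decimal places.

Optimal t* satisfies g'(t*) = g(t*)/(T + t*).
g'(t) = 370·2.7/(t + 2.7)². Setting 370·2.7/(t+2.7)² = 370t/[(t+2.7)(43.4+t)] gives 2.7(43.4+t) = t(t+2.7), so t² = 2.7×43.4 = 117.2.
t* = √117.2 = 10.82 s.

10.82 s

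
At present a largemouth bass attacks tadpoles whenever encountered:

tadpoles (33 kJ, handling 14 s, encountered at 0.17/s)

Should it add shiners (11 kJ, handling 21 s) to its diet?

No

Intake rate on the current diet: R = (0.17×33) / (1 + 0.17×14) = 5.61/3.38 = 1.66 kJ/s.
Profitability of shiners: 11/21 = 0.5238 kJ/s.
Since 0.5238 < R, time spent handling shiners is better spent searching.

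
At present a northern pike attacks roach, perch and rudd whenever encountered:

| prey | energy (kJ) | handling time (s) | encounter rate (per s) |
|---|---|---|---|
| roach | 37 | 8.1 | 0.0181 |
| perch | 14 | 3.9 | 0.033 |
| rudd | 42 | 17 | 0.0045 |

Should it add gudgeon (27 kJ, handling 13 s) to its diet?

Yes

Current rate: (0.0181×37 + 0.033×14 + 0.0045×42)/(1 + 0.0181×8.1 + 0.033×3.9 + 0.0045×17) = 0.977 kJ/s.
Profitability of gudgeon: 27/13 = 2.077 kJ/s.
Since 2.077 > R, including gudgeon increases the long-run rate.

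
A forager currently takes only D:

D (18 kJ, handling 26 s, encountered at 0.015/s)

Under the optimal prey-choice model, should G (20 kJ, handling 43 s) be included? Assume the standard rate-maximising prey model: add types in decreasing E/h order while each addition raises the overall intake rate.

On D alone, R = ΣλE/(1+Σλh) = 0.27/1.39 = 0.1942 kJ/s.
Profitability of G: 20/43 = 0.4651 kJ/s.
Since 0.4651 > R, including G increases the long-run rate.

Yes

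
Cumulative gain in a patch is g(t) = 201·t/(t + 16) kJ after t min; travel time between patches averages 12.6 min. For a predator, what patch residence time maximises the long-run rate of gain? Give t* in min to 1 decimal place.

14.2 min

Optimal t* satisfies g'(t*) = g(t*)/(T + t*).
g'(t) = 201·16/(t + 16)². Setting 201·16/(t+16)² = 201t/[(t+16)(12.6+t)] gives 16(12.6+t) = t(t+16), so t² = 16×12.6 = 201.6.
t* = √201.6 = 14.2 min.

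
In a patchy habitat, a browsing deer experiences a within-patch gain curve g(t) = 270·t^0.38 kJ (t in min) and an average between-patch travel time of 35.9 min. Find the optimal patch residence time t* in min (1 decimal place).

22.0 min

By the marginal value theorem, leave when the instantaneous gain rate g'(t) equals the habitat-wide average g(t)/(T + t).
g'(t) = 0.38·270·t^-0.62. Setting 0.38·270·t^-0.62 = 270·t^0.38/(35.9+t) gives 0.38(35.9+t) = t, so 0.62·t = 0.38×35.9.
t* = 0.38×35.9/0.62 = 22 min.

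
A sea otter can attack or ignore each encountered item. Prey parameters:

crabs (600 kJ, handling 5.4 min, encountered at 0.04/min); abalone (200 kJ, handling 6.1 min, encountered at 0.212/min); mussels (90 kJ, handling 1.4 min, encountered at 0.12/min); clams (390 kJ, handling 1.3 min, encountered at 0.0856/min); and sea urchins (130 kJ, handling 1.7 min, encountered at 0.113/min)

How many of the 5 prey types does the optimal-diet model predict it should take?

4

Rank by E/h (kJ/min): clams 300, crabs 111, sea urchins 76.5, mussels 64.3, abalone 32.8. Include each in turn until the next type's E/h falls below the running intake rate.
Rate on top 1: 30.04. crabs: 111 > 30.04 → include.
Rate on top 2: 43.23. sea urchins: 76.5 > 43.23 → include.
Rate on top 3: 47.44. mussels: 64.3 > 47.44 → include.
Rate on top 4: 49.11. abalone: 32.8 < 49.11 → exclude; stop.
Optimal diet: clams, crabs, sea urchins, mussels — 4 of 5 types.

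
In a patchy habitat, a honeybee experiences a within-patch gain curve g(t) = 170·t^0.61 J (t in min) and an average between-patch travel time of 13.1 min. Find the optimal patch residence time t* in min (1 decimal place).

20.5 min

Maximise g(t)/(T+t): set derivative to zero → g'(t)(T+t) = g(t).
g'(t) = 0.61·170·t^-0.39. Setting 0.61·170·t^-0.39 = 170·t^0.61/(13.1+t) gives 0.61(13.1+t) = t, so 0.39·t = 0.61×13.1.
t* = 0.61×13.1/0.39 = 20.49 min.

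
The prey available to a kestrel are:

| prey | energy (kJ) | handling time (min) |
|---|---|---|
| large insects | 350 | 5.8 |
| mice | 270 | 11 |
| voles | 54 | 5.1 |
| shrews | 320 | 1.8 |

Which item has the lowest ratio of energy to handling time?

voles

In descending order of E/h:
shrews: 320/1.8 = 178 kJ/min
large insects: 350/5.8 = 60.3 kJ/min
mice: 270/11 = 24.5 kJ/min
voles: 54/5.1 = 10.6 kJ/min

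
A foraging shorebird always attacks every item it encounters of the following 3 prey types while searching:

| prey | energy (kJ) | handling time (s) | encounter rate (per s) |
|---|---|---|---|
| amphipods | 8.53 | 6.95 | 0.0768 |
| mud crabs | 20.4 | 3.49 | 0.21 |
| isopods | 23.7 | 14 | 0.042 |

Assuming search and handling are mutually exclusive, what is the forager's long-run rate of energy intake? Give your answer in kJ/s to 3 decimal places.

2.079 kJ/s

Energy encountered per unit search time: 0.0768×8.53 + 0.21×20.4 + 0.042×23.7 = 5.935 kJ/s.
Handling time per unit search time: 0.0768×6.95 + 0.21×3.49 + 0.042×14 = 1.855.
Rate = 5.935/(1 + 1.855) = 2.079 kJ/s.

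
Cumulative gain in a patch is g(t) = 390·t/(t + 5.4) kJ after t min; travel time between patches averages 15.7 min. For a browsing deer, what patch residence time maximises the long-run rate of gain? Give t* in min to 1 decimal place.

Optimal t* satisfies g'(t*) = g(t*)/(T + t*).
g'(t) = 390·5.4/(t + 5.4)². Setting 390·5.4/(t+5.4)² = 390t/[(t+5.4)(15.7+t)] gives 5.4(15.7+t) = t(t+5.4), so t² = 5.4×15.7 = 84.78.
t* = √84.78 = 9.208 min.

9.2 min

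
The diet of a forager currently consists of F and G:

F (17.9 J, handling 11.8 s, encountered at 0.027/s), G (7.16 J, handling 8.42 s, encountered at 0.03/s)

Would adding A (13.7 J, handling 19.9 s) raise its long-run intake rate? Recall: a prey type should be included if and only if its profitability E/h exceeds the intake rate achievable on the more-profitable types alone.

Intake rate on the current diet: R = (0.027×17.9 + 0.03×7.16) / (1 + 0.027×11.8 + 0.03×8.42) = 0.6981/1.571 = 0.4443 J/s.
Profitability of A: 13.7/19.9 = 0.6884 J/s.
Since 0.6884 > R, including A increases the long-run rate.

Yes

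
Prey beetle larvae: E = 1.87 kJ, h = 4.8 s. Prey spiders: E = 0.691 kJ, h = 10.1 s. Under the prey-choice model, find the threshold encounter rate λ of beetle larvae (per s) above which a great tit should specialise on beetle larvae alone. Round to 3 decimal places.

0.044 per s

At the threshold, the rate on beetle larvae alone equals the profitability of spiders: λ·1.87/(1 + λ·4.8) = 0.691/10.1 = 0.06842.
Rearranging, λ(1.87 − 0.06842×4.8) = 0.06842, so λ = 0.06842/1.542 = 0.04438 per s.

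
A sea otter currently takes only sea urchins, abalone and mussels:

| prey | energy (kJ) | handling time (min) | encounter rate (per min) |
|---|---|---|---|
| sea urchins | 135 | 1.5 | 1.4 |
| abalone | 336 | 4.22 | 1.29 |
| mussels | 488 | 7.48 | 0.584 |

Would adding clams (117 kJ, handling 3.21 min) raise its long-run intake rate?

No

Intake rate on the current diet: R = (1.4×135 + 1.29×336 + 0.584×488) / (1 + 1.4×1.5 + 1.29×4.22 + 0.584×7.48) = 907.4/12.91 = 70.28 kJ/min.
clams: E/h = 117/3.21 = 36.45 kJ/min.
Since 36.45 < R, time spent handling clams is better spent searching.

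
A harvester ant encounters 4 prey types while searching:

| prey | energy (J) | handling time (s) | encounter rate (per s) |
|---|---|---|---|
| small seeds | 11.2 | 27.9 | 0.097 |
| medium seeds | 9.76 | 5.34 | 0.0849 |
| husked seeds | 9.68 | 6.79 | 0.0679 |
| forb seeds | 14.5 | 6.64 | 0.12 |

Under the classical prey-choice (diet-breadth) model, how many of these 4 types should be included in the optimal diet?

Rank by E/h (J/s): forb seeds 2.18, medium seeds 1.83, husked seeds 1.43, small seeds 0.401. Include each in turn until the next type's E/h falls below the running intake rate.
Rate on top 1: 0.9684. medium seeds: 1.83 > 0.9684 → include.
Rate on top 2: 1.142. husked seeds: 1.43 > 1.142 → include.
Rate on top 3: 1.19. small seeds: 0.401 < 1.19 → exclude; stop.
Optimal diet: forb seeds, medium seeds, husked seeds — 3 of 4 types.

3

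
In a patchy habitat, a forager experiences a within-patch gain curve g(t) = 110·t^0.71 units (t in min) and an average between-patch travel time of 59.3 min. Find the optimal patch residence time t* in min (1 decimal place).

Optimal t* satisfies g'(t*) = g(t*)/(T + t*).
g'(t) = 0.71·110·t^-0.29. Setting 0.71·110·t^-0.29 = 110·t^0.71/(59.3+t) gives 0.71(59.3+t) = t, so 0.29·t = 0.71×59.3.
t* = 0.71×59.3/0.29 = 145.2 min.

145.2 min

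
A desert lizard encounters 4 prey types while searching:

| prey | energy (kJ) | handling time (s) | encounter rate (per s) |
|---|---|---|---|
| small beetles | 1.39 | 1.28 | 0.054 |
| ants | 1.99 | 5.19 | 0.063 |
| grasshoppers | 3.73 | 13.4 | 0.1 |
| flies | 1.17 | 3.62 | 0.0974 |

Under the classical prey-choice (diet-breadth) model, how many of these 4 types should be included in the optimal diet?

Profitabilities (E/h, kJ/s): small beetles 1.09, ants 0.383, flies 0.323, grasshoppers 0.278. Add prey in this order while the next type's profitability exceeds the intake rate on those already taken.
Rate on top 1: 0.07021. ants: 0.383 > 0.07021 → include.
Rate on top 2: 0.1436. flies: 0.323 > 0.1436 → include.
Rate on top 3: 0.1798. grasshoppers: 0.278 > 0.1798 → include.
Optimal diet: small beetles, ants, flies, grasshoppers — 4 of 4 types.

4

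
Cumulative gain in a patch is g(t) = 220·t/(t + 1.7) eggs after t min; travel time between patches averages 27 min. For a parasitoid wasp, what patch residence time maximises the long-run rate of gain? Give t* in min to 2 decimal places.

6.77 min

Maximise g(t)/(T+t): set derivative to zero → g'(t)(T+t) = g(t).
g'(t) = 220·1.7/(t + 1.7)². Setting 220·1.7/(t+1.7)² = 220t/[(t+1.7)(27+t)] gives 1.7(27+t) = t(t+1.7), so t² = 1.7×27 = 45.9.
t* = √45.9 = 6.775 min.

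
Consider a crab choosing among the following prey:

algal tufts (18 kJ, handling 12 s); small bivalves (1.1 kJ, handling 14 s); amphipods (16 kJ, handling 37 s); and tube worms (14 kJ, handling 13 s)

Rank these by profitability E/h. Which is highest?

algal tufts

Profitability E/h (kJ/s): algal tufts = 18/12 = 1.5, small bivalves = 1.1/14 = 0.0786, amphipods = 16/37 = 0.432, tube worms = 14/13 = 1.08.
Ranked: algal tufts > tube worms > amphipods > small bivalves.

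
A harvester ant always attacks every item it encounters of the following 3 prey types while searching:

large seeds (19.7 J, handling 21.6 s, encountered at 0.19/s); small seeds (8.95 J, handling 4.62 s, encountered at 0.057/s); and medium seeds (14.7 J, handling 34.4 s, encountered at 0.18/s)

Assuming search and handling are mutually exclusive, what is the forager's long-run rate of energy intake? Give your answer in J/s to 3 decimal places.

0.597 J/s

R = Σλ_iE_i / (1 + Σλ_ih_i)
Numerator: 0.19×19.7 + 0.057×8.95 + 0.18×14.7 = 6.899
Denominator: 1 + 0.19×21.6 + 0.057×4.62 + 0.18×34.4 = 11.56
R = 6.899/11.56 = 0.5968 J/s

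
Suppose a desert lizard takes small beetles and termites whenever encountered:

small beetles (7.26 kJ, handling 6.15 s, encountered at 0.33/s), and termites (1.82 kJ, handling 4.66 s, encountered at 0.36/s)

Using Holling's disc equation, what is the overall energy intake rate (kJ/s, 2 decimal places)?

Energy encountered per unit search time: 0.33×7.26 + 0.36×1.82 = 3.051 kJ/s.
Handling time per unit search time: 0.33×6.15 + 0.36×4.66 = 3.707.
Rate = 3.051/(1 + 3.707) = 0.6482 kJ/s.

0.65 kJ/s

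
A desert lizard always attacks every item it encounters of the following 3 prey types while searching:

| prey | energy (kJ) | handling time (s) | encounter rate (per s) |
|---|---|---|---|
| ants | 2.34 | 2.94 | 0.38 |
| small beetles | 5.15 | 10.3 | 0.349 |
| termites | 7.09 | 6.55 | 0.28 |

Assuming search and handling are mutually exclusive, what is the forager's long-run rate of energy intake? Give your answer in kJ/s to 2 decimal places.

0.62 kJ/s

R = Σλ_iE_i / (1 + Σλ_ih_i)
Numerator: 0.38×2.34 + 0.349×5.15 + 0.28×7.09 = 4.672
Denominator: 1 + 0.38×2.94 + 0.349×10.3 + 0.28×6.55 = 7.546
R = 4.672/7.546 = 0.6191 kJ/s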